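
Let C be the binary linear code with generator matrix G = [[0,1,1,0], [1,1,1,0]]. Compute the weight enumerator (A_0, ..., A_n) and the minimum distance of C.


Weight distribution: A_0 = 1, A_1 = 1, A_2 = 1, A_3 = 1. Minimum distance d = 1.

Enumerate all 2^2 = 4 messages m ∈ F_2^2.
For each, compute codeword c = mG in F_2^4, then tally its weight.
  m = 00 → c = 0000, weight = 0.
  m = 10 → c = 0110, weight = 2.
  m = 01 → c = 1110, weight = 3.
  m = 11 → c = 1000, weight = 1.
Tally weights:
  weight 0: 1 codewords.
  weight 1: 1 codewords.
  weight 2: 1 codewords.
  weight 3: 1 codewords.
Minimum distance d = smallest w > 0 with A_w > 0 = 1.
Sanity: Σ A_w = 4 = 2^2 = 4 ✓.


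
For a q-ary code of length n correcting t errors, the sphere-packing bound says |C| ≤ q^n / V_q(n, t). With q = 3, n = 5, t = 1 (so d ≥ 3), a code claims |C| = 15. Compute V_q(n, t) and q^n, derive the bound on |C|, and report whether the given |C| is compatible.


V_q(n, t) = 11, q^n = 243, Hamming bound = 22, |C| = 15 ≤ bound (satisfied).

Step 1: Compute V_q(n, t) = Σ_{j=0}^1 C(n, j) (q−1)^j.
  j = 0: C(5,0)·(2)^0 = 1·1 = 1.
  j = 1: C(5,1)·(2)^1 = 5·2 = 10.
  V_q(n, t) = 1 + 10 = 11.
Step 2: q^n = 3^5 = 243.
Step 3: Hamming bound ⌊q^n / V_q(n,t)⌋ = ⌊243/11⌋ = 22.
Step 4: Compare |C| = 15 to 22: satisfied.
The claimed |C| lies below the Hamming bound.


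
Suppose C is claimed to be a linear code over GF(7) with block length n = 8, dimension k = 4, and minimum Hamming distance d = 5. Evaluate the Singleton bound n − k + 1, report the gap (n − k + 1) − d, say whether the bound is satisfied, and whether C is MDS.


Singleton RHS = n − k + 1 = 5, slack = 0, bound satisfied, MDS.

Singleton bound: d ≤ n − k + 1.
Here n = 8, k = 4, so n − k + 1 = 5.
Given d = 5, check d ≤ 5: YES.
Slack = (n − k + 1) − d = 0.
The code is MDS (slack = 0).
Description: the claimed parameters are [8, 4, 5]_7; such a code would be MDS (meets Singleton bound).


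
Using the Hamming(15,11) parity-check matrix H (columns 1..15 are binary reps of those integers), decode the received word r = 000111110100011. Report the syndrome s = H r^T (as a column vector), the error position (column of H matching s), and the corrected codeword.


s = (0, 0, 1, 1)^T, error position = 3, corrected codeword c = 001111110100011

Compute s = H r^T mod 2 one row at a time:
  s_1 = 1 + 0 + 1 + 0 + 0 + 0 + 1 + 1 = 4 ≡ 0 (mod 2).
  s_2 = 1 + 1 + 1 + 1 + 0 + 0 + 1 + 1 = 6 ≡ 0 (mod 2).
  s_3 = 0 + 0 + 1 + 1 + 1 + 0 + 1 + 1 = 5 ≡ 1 (mod 2).
  s_4 = 0 + 0 + 1 + 1 + 0 + 0 + 0 + 1 = 3 ≡ 1 (mod 2).
s = (0, 0, 1, 1)^T — this equals column 3 of H (binary 0011), so error is at position 3.
Correct: flip bit 3 of r = 000111110100011 to get c = 001111110100011.


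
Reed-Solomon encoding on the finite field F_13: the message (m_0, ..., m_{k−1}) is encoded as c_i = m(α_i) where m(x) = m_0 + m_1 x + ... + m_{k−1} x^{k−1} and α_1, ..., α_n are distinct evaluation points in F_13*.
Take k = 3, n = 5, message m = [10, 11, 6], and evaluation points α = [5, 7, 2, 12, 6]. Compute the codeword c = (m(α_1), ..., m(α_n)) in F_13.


c = [7, 4, 4, 5, 6]

Message polynomial: m(x) = 10 + 11·x + 6·x^2 (mod 13).
For each evaluation point α_i, compute m(α_i) mod 13:
  α_1 = 5: Horner steps 6 → 2 → 7, so m(5) = 7.
  α_2 = 7: Horner steps 6 → 1 → 4, so m(7) = 4.
  α_3 = 2: Horner steps 6 → 10 → 4, so m(2) = 4.
  α_4 = 12: Horner steps 6 → 5 → 5, so m(12) = 5.
  α_5 = 6: Horner steps 6 → 8 → 6, so m(6) = 6.
Codeword c = [7, 4, 4, 5, 6] ∈ F_13^5.


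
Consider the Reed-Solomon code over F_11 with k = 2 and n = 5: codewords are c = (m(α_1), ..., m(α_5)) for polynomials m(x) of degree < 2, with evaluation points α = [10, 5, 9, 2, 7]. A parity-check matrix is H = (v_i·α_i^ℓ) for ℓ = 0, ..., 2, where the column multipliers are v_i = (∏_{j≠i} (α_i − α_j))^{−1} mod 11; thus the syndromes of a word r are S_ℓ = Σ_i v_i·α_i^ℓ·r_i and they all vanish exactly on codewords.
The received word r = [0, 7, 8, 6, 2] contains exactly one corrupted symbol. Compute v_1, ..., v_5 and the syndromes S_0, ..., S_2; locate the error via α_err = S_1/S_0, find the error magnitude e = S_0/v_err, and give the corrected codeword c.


S = (2, 4, 8), error at position 4, error magnitude e = 8, c = [0, 7, 8, 9, 2].

Step 1: column multipliers v_i = (∏_{j≠i}(α_i − α_j))^{−1} mod 11.
  i = 1 (α = 10): (10−5)(10−9)(10−2)(10−7) = 5·1·8·3 = 120 ≡ 10, so v_1 = 10^{−1} = 10 (mod 11).
  i = 2 (α = 5): (5−10)(5−9)(5−2)(5−7) = (−5)·(−4)·3·(−2) = −120 ≡ 1, so v_2 = 1^{−1} = 1 (mod 11).
  i = 3 (α = 9): (9−10)(9−5)(9−2)(9−7) = (−1)·4·7·2 = −56 ≡ 10, so v_3 = 10^{−1} = 10 (mod 11).
  i = 4 (α = 2): (2−10)(2−5)(2−9)(2−7) = (−8)·(−3)·(−7)·(−5) = 840 ≡ 4, so v_4 = 4^{−1} = 3 (mod 11).
  i = 5 (α = 7): (7−10)(7−5)(7−9)(7−2) = (−3)·2·(−2)·5 = 60 ≡ 5, so v_5 = 5^{−1} = 9 (mod 11).
  v = [10, 1, 10, 3, 9].
Step 2: syndromes of r = [0, 7, 8, 6, 2] (all sums mod 11).
  S_0 = Σ v_i r_i = 10·0 + 1·7 + 10·8 + 3·6 + 9·2 = 123 ≡ 2.
  S_1 = Σ v_i α_i r_i = 10·10·0 + 1·5·7 + 10·9·8 + 3·2·6 + 9·7·2 = 917 ≡ 4.
  α_i^2 mod 11 = [1, 3, 4, 4, 5].
  S_2 = Σ v_i α_i^2 r_i = 10·1·0 + 1·3·7 + 10·4·8 + 3·4·6 + 9·5·2 = 503 ≡ 8.
  S = (2, 4, 8) ≠ 0, so r is not a codeword (an error is present).
Step 3: locate the error. For a single error e at position i, S_ℓ = v_i·e·α_i^ℓ, so α_err = S_1/S_0.
  S_0^{−1} = 2^{−1} = 6 (mod 11), so α_err = 4·6 = 24 ≡ 2 = α_4. Error position i = 4.
  Consistency check: S_2/S_1 = 8·3 = 24 ≡ 2 = α_err ✓ (single-error assumption holds).
Step 4: error magnitude e = S_0/v_4 = S_0·∏_{j≠4}(α_4 − α_j) = 2·4 = 8 ≡ 8 (mod 11).
Step 5: correct position 4: c_4 = r_4 − e = 6 − 8 ≡ 9 (mod 11). Hence c = [0, 7, 8, 9, 2].
  Check: interpolating c through the α_i gives m(x) = 3 + 3·x (degree < 2) with m(α_i) = c_i for every i, so c is indeed a codeword.


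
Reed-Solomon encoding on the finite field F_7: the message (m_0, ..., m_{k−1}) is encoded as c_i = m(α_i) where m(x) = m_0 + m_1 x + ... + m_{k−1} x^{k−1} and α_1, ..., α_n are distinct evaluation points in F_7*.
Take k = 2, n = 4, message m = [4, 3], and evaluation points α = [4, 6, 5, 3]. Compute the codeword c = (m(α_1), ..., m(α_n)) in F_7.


c = [2, 1, 5, 6]

Message polynomial: m(x) = 4 + 3·x (mod 7).
For each evaluation point α_i, compute m(α_i) mod 7:
  α_1 = 4: Horner steps 3 → 2, so m(4) = 2.
  α_2 = 6: Horner steps 3 → 1, so m(6) = 1.
  α_3 = 5: Horner steps 3 → 5, so m(5) = 5.
  α_4 = 3: Horner steps 3 → 6, so m(3) = 6.
Codeword c = [2, 1, 5, 6] ∈ F_7^4.


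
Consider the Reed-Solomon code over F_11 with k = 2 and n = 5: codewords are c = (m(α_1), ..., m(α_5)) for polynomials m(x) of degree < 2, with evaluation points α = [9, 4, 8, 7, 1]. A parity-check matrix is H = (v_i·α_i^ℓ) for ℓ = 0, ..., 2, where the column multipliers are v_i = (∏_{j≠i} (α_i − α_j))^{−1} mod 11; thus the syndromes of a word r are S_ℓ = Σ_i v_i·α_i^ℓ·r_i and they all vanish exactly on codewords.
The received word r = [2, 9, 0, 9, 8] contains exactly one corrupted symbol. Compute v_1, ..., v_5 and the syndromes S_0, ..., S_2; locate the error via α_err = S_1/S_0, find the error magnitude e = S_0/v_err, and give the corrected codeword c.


S = (4, 5, 9), error at position 2, error magnitude e = 6, c = [2, 3, 0, 9, 8].

Step 1: column multipliers v_i = (∏_{j≠i}(α_i − α_j))^{−1} mod 11.
  i = 1 (α = 9): (9−4)(9−8)(9−7)(9−1) = 5·1·2·8 = 80 ≡ 3, so v_1 = 3^{−1} = 4 (mod 11).
  i = 2 (α = 4): (4−9)(4−8)(4−7)(4−1) = (−5)·(−4)·(−3)·3 = −180 ≡ 7, so v_2 = 7^{−1} = 8 (mod 11).
  i = 3 (α = 8): (8−9)(8−4)(8−7)(8−1) = (−1)·4·1·7 = −28 ≡ 5, so v_3 = 5^{−1} = 9 (mod 11).
  i = 4 (α = 7): (7−9)(7−4)(7−8)(7−1) = (−2)·3·(−1)·6 = 36 ≡ 3, so v_4 = 3^{−1} = 4 (mod 11).
  i = 5 (α = 1): (1−9)(1−4)(1−8)(1−7) = (−8)·(−3)·(−7)·(−6) = 1008 ≡ 7, so v_5 = 7^{−1} = 8 (mod 11).
  v = [4, 8, 9, 4, 8].
Step 2: syndromes of r = [2, 9, 0, 9, 8] (all sums mod 11).
  S_0 = Σ v_i r_i = 4·2 + 8·9 + 9·0 + 4·9 + 8·8 = 180 ≡ 4.
  S_1 = Σ v_i α_i r_i = 4·9·2 + 8·4·9 + 9·8·0 + 4·7·9 + 8·1·8 = 676 ≡ 5.
  α_i^2 mod 11 = [4, 5, 9, 5, 1].
  S_2 = Σ v_i α_i^2 r_i = 4·4·2 + 8·5·9 + 9·9·0 + 4·5·9 + 8·1·8 = 636 ≡ 9.
  S = (4, 5, 9) ≠ 0, so r is not a codeword (an error is present).
Step 3: locate the error. For a single error e at position i, S_ℓ = v_i·e·α_i^ℓ, so α_err = S_1/S_0.
  S_0^{−1} = 4^{−1} = 3 (mod 11), so α_err = 5·3 = 15 ≡ 4 = α_2. Error position i = 2.
  Consistency check: S_2/S_1 = 9·9 = 81 ≡ 4 = α_err ✓ (single-error assumption holds).
Step 4: error magnitude e = S_0/v_2 = S_0·∏_{j≠2}(α_2 − α_j) = 4·7 = 28 ≡ 6 (mod 11).
Step 5: correct position 2: c_2 = r_2 − e = 9 − 6 ≡ 3 (mod 11). Hence c = [2, 3, 0, 9, 8].
  Check: interpolating c through the α_i gives m(x) = 6 + 2·x (degree < 2) with m(α_i) = c_i for every i, so c is indeed a codeword.


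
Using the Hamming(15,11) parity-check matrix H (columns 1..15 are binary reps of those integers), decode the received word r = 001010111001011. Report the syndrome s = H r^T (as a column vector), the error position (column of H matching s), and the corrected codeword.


s = (1, 1, 0, 1)^T, error position = 13, corrected codeword c = 001010111001111

Compute s = H r^T mod 2 one row at a time:
  s_1 = 1 + 1 + 0 + 0 + 1 + 0 + 1 + 1 = 5 ≡ 1 (mod 2).
  s_2 = 0 + 1 + 0 + 1 + 1 + 0 + 1 + 1 = 5 ≡ 1 (mod 2).
  s_3 = 0 + 1 + 0 + 1 + 0 + 0 + 1 + 1 = 4 ≡ 0 (mod 2).
  s_4 = 0 + 1 + 1 + 1 + 1 + 0 + 0 + 1 = 5 ≡ 1 (mod 2).
s = (1, 1, 0, 1)^T — this equals column 13 of H (binary 1101), so error is at position 13.
Correct: flip bit 13 of r = 001010111001011 to get c = 001010111001111.


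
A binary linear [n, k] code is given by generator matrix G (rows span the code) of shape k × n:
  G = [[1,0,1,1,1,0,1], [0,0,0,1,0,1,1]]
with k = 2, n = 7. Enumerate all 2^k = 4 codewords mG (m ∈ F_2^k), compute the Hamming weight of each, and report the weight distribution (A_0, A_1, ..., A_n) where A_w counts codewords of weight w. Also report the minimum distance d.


Weight distribution: A_0 = 1, A_3 = 1, A_4 = 1, A_5 = 1. Minimum distance d = 3.

Enumerate all 2^2 = 4 messages m ∈ F_2^2.
For each, compute codeword c = mG in F_2^7, then tally its weight.
  m = 00 → c = 0000000, weight = 0.
  m = 10 → c = 1011101, weight = 5.
  m = 01 → c = 0001011, weight = 3.
  m = 11 → c = 1010110, weight = 4.
Tally weights:
  weight 0: 1 codewords.
  weight 3: 1 codewords.
  weight 4: 1 codewords.
  weight 5: 1 codewords.
Minimum distance d = smallest w > 0 with A_w > 0 = 3.
Sanity: Σ A_w = 4 = 2^2 = 4 ✓.


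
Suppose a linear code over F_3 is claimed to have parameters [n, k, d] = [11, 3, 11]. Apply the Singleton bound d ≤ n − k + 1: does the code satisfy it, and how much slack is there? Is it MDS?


Singleton RHS = n − k + 1 = 9, slack = -2, bound violated (no such code; not MDS).

Singleton bound: d ≤ n − k + 1.
Here n = 11, k = 3, so n − k + 1 = 9.
Given d = 11, check d ≤ 9: NO.
Slack = (n − k + 1) − d = -2.
The slack is negative: d = 11 exceeds n − k + 1 = 9 by 2, so the Singleton bound is violated and no linear [11, 3, 11]_3 code can exist. In particular it is not MDS (MDS requires d = n − k + 1 exactly).
Description: the claimed parameters are [11, 3, 11]_3; such a code would be impossible (violates the Singleton bound).


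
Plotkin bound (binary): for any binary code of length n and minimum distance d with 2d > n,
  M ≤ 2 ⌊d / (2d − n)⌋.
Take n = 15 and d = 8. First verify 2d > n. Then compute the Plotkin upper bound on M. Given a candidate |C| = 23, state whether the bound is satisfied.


Plotkin bound M ≤ 16; given |C| = 23 > bound (violated).

Check applicability: 2d = 16, n = 15.
2d − n = 1 > 0, so Plotkin applies.
Compute d/(2d−n) = 8/1 ≈ 8.0000.
⌊d/(2d−n)⌋ = 8.
Plotkin bound: M ≤ 2·8 = 16.
Given |C| = 23, check: VIOLATED.
This |C| is above the Plotkin bound, so no binary code with n = 15, d = 8 and 23 codewords exists.


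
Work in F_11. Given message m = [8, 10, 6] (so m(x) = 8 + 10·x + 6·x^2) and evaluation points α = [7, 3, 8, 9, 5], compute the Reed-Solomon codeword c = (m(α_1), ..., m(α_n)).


c = [9, 4, 10, 1, 10]

Message polynomial: m(x) = 8 + 10·x + 6·x^2 (mod 11).
For each evaluation point α_i, compute m(α_i) mod 11:
  α_1 = 7: Horner steps 6 → 8 → 9, so m(7) = 9.
  α_2 = 3: Horner steps 6 → 6 → 4, so m(3) = 4.
  α_3 = 8: Horner steps 6 → 3 → 10, so m(8) = 10.
  α_4 = 9: Horner steps 6 → 9 → 1, so m(9) = 1.
  α_5 = 5: Horner steps 6 → 7 → 10, so m(5) = 10.
Codeword c = [9, 4, 10, 1, 10] ∈ F_11^5.


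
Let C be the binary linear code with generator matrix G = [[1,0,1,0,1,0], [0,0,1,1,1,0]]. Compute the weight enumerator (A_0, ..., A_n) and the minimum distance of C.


Weight distribution: A_0 = 1, A_2 = 1, A_3 = 2. Minimum distance d = 2.

Enumerate all 2^2 = 4 messages m ∈ F_2^2.
For each, compute codeword c = mG in F_2^6, then tally its weight.
  m = 00 → c = 000000, weight = 0.
  m = 10 → c = 101010, weight = 3.
  m = 01 → c = 001110, weight = 3.
  m = 11 → c = 100100, weight = 2.
Tally weights:
  weight 0: 1 codewords.
  weight 2: 1 codewords.
  weight 3: 2 codewords.
Minimum distance d = smallest w > 0 with A_w > 0 = 2.
Sanity: Σ A_w = 4 = 2^2 = 4 ✓.


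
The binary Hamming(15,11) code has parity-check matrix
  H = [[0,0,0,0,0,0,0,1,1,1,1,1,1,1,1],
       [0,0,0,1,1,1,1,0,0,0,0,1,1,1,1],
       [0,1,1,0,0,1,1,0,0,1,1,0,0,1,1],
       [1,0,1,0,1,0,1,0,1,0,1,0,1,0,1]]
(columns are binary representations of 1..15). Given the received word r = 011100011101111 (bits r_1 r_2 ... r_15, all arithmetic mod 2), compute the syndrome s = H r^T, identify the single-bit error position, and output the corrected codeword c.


s = (1, 1, 1, 0)^T, error position = 14, corrected codeword c = 011100011101101

Compute s = H r^T mod 2 one row at a time:
  s_1 = 1 + 1 + 1 + 0 + 1 + 1 + 1 + 1 = 7 ≡ 1 (mod 2).
  s_2 = 1 + 0 + 0 + 0 + 1 + 1 + 1 + 1 = 5 ≡ 1 (mod 2).
  s_3 = 1 + 1 + 0 + 0 + 1 + 0 + 1 + 1 = 5 ≡ 1 (mod 2).
  s_4 = 0 + 1 + 0 + 0 + 1 + 0 + 1 + 1 = 4 ≡ 0 (mod 2).
s = (1, 1, 1, 0)^T — this equals column 14 of H (binary 1110), so error is at position 14.
Correct: flip bit 14 of r = 011100011101111 to get c = 011100011101101.


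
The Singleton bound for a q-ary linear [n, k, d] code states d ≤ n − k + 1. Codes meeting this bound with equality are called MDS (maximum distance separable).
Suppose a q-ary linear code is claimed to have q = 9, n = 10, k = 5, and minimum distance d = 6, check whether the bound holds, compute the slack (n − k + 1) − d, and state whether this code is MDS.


Singleton RHS = n − k + 1 = 6, slack = 0, bound satisfied, MDS.

Singleton bound: d ≤ n − k + 1.
Here n = 10, k = 5, so n − k + 1 = 6.
Given d = 6, check d ≤ 6: YES.
Slack = (n − k + 1) − d = 0.
The code is MDS (slack = 0).
Description: the claimed parameters are [10, 5, 6]_9; such a code would be MDS (meets Singleton bound).


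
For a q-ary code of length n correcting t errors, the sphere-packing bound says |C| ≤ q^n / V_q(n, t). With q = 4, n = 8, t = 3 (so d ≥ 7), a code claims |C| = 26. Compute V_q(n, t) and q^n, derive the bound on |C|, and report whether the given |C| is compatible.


V_q(n, t) = 1789, q^n = 65536, Hamming bound = 36, |C| = 26 ≤ bound (satisfied).

Step 1: Compute V_q(n, t) = Σ_{j=0}^3 C(n, j) (q−1)^j.
  j = 0: C(8,0)·(3)^0 = 1·1 = 1.
  j = 1: C(8,1)·(3)^1 = 8·3 = 24.
  j = 2: C(8,2)·(3)^2 = 28·9 = 252.
  j = 3: C(8,3)·(3)^3 = 56·27 = 1512.
  V_q(n, t) = 1 + 24 + 252 + 1512 = 1789.
Step 2: q^n = 4^8 = 65536.
Step 3: Hamming bound ⌊q^n / V_q(n,t)⌋ = ⌊65536/1789⌋ = 36.
Step 4: Compare |C| = 26 to 36: satisfied.
The claimed |C| lies below the Hamming bound.


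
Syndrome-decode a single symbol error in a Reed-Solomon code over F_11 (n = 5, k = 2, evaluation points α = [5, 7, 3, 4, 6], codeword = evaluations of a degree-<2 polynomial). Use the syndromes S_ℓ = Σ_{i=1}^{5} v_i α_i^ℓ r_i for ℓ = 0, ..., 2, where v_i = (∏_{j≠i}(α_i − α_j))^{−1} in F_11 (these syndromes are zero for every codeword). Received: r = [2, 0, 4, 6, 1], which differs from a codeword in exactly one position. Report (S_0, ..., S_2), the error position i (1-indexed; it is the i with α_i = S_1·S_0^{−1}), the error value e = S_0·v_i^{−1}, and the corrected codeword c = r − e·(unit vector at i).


S = (5, 9, 3), error at position 4, error magnitude e = 3, c = [2, 0, 4, 3, 1].

Step 1: column multipliers v_i = (∏_{j≠i}(α_i − α_j))^{−1} mod 11.
  i = 1 (α = 5): (5−7)(5−3)(5−4)(5−6) = (−2)·2·1·(−1) = 4 ≡ 4, so v_1 = 4^{−1} = 3 (mod 11).
  i = 2 (α = 7): (7−5)(7−3)(7−4)(7−6) = 2·4·3·1 = 24 ≡ 2, so v_2 = 2^{−1} = 6 (mod 11).
  i = 3 (α = 3): (3−5)(3−7)(3−4)(3−6) = (−2)·(−4)·(−1)·(−3) = 24 ≡ 2, so v_3 = 2^{−1} = 6 (mod 11).
  i = 4 (α = 4): (4−5)(4−7)(4−3)(4−6) = (−1)·(−3)·1·(−2) = −6 ≡ 5, so v_4 = 5^{−1} = 9 (mod 11).
  i = 5 (α = 6): (6−5)(6−7)(6−3)(6−4) = 1·(−1)·3·2 = −6 ≡ 5, so v_5 = 5^{−1} = 9 (mod 11).
  v = [3, 6, 6, 9, 9].
Step 2: syndromes of r = [2, 0, 4, 6, 1] (all sums mod 11).
  S_0 = Σ v_i r_i = 3·2 + 6·0 + 6·4 + 9·6 + 9·1 = 93 ≡ 5.
  S_1 = Σ v_i α_i r_i = 3·5·2 + 6·7·0 + 6·3·4 + 9·4·6 + 9·6·1 = 372 ≡ 9.
  α_i^2 mod 11 = [3, 5, 9, 5, 3].
  S_2 = Σ v_i α_i^2 r_i = 3·3·2 + 6·5·0 + 6·9·4 + 9·5·6 + 9·3·1 = 531 ≡ 3.
  S = (5, 9, 3) ≠ 0, so r is not a codeword (an error is present).
Step 3: locate the error. For a single error e at position i, S_ℓ = v_i·e·α_i^ℓ, so α_err = S_1/S_0.
  S_0^{−1} = 5^{−1} = 9 (mod 11), so α_err = 9·9 = 81 ≡ 4 = α_4. Error position i = 4.
  Consistency check: S_2/S_1 = 3·5 = 15 ≡ 4 = α_err ✓ (single-error assumption holds).
Step 4: error magnitude e = S_0/v_4 = S_0·∏_{j≠4}(α_4 − α_j) = 5·5 = 25 ≡ 3 (mod 11).
Step 5: correct position 4: c_4 = r_4 − e = 6 − 3 ≡ 3 (mod 11). Hence c = [2, 0, 4, 3, 1].
  Check: interpolating c through the α_i gives m(x) = 7 + 10·x (degree < 2) with m(α_i) = c_i for every i, so c is indeed a codeword.


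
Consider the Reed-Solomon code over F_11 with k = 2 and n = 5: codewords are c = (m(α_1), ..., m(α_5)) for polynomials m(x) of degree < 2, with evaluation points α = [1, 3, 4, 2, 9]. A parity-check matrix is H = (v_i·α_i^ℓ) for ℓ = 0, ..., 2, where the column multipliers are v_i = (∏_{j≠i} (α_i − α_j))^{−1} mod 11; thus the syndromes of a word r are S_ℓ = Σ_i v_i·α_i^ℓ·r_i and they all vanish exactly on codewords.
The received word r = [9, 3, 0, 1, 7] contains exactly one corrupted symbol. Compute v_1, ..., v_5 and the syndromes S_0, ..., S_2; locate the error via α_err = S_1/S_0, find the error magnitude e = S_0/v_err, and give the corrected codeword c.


S = (9, 7, 3), error at position 4, error magnitude e = 6, c = [9, 3, 0, 6, 7].

Step 1: column multipliers v_i = (∏_{j≠i}(α_i − α_j))^{−1} mod 11.
  i = 1 (α = 1): (1−3)(1−4)(1−2)(1−9) = (−2)·(−3)·(−1)·(−8) = 48 ≡ 4, so v_1 = 4^{−1} = 3 (mod 11).
  i = 2 (α = 3): (3−1)(3−4)(3−2)(3−9) = 2·(−1)·1·(−6) = 12 ≡ 1, so v_2 = 1^{−1} = 1 (mod 11).
  i = 3 (α = 4): (4−1)(4−3)(4−2)(4−9) = 3·1·2·(−5) = −30 ≡ 3, so v_3 = 3^{−1} = 4 (mod 11).
  i = 4 (α = 2): (2−1)(2−3)(2−4)(2−9) = 1·(−1)·(−2)·(−7) = −14 ≡ 8, so v_4 = 8^{−1} = 7 (mod 11).
  i = 5 (α = 9): (9−1)(9−3)(9−4)(9−2) = 8·6·5·7 = 1680 ≡ 8, so v_5 = 8^{−1} = 7 (mod 11).
  v = [3, 1, 4, 7, 7].
Step 2: syndromes of r = [9, 3, 0, 1, 7] (all sums mod 11).
  S_0 = Σ v_i r_i = 3·9 + 1·3 + 4·0 + 7·1 + 7·7 = 86 ≡ 9.
  S_1 = Σ v_i α_i r_i = 3·1·9 + 1·3·3 + 4·4·0 + 7·2·1 + 7·9·7 = 491 ≡ 7.
  α_i^2 mod 11 = [1, 9, 5, 4, 4].
  S_2 = Σ v_i α_i^2 r_i = 3·1·9 + 1·9·3 + 4·5·0 + 7·4·1 + 7·4·7 = 278 ≡ 3.
  S = (9, 7, 3) ≠ 0, so r is not a codeword (an error is present).
Step 3: locate the error. For a single error e at position i, S_ℓ = v_i·e·α_i^ℓ, so α_err = S_1/S_0.
  S_0^{−1} = 9^{−1} = 5 (mod 11), so α_err = 7·5 = 35 ≡ 2 = α_4. Error position i = 4.
  Consistency check: S_2/S_1 = 3·8 = 24 ≡ 2 = α_err ✓ (single-error assumption holds).
Step 4: error magnitude e = S_0/v_4 = S_0·∏_{j≠4}(α_4 − α_j) = 9·8 = 72 ≡ 6 (mod 11).
Step 5: correct position 4: c_4 = r_4 − e = 1 − 6 ≡ 6 (mod 11). Hence c = [9, 3, 0, 6, 7].
  Check: interpolating c through the α_i gives m(x) = 1 + 8·x (degree < 2) with m(α_i) = c_i for every i, so c is indeed a codeword.


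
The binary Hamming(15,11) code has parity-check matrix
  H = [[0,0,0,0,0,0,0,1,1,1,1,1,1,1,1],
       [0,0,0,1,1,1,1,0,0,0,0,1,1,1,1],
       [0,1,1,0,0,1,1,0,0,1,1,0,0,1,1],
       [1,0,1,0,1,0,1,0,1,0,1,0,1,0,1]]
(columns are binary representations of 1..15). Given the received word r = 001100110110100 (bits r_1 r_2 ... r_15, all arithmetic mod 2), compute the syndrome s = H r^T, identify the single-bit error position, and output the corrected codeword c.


s = (0, 1, 0, 0)^T, error position = 4, corrected codeword c = 001000110110100

Compute s = H r^T mod 2 one row at a time:
  s_1 = 1 + 0 + 1 + 1 + 0 + 1 + 0 + 0 = 4 ≡ 0 (mod 2).
  s_2 = 1 + 0 + 0 + 1 + 0 + 1 + 0 + 0 = 3 ≡ 1 (mod 2).
  s_3 = 0 + 1 + 0 + 1 + 1 + 1 + 0 + 0 = 4 ≡ 0 (mod 2).
  s_4 = 0 + 1 + 0 + 1 + 0 + 1 + 1 + 0 = 4 ≡ 0 (mod 2).
s = (0, 1, 0, 0)^T — this equals column 4 of H (binary 0100), so error is at position 4.
Correct: flip bit 4 of r = 001100110110100 to get c = 001000110110100.


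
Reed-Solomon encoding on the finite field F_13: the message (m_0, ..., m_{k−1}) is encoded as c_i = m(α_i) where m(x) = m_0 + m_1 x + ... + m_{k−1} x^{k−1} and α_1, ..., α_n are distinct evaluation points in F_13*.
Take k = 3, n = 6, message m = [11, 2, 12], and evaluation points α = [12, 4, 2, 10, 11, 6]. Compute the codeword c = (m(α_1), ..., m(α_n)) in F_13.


c = [8, 3, 11, 9, 3, 0]

Message polynomial: m(x) = 11 + 2·x + 12·x^2 (mod 13).
For each evaluation point α_i, compute m(α_i) mod 13:
  α_1 = 12: Horner steps 12 → 3 → 8, so m(12) = 8.
  α_2 = 4: Horner steps 12 → 11 → 3, so m(4) = 3.
  α_3 = 2: Horner steps 12 → 0 → 11, so m(2) = 11.
  α_4 = 10: Horner steps 12 → 5 → 9, so m(10) = 9.
  α_5 = 11: Horner steps 12 → 4 → 3, so m(11) = 3.
  α_6 = 6: Horner steps 12 → 9 → 0, so m(6) = 0.
Codeword c = [8, 3, 11, 9, 3, 0] ∈ F_13^6.


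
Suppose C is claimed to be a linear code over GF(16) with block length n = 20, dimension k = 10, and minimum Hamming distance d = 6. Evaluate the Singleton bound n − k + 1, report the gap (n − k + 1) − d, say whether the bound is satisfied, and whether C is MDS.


Singleton RHS = n − k + 1 = 11, slack = 5, bound satisfied, not MDS.

Singleton bound: d ≤ n − k + 1.
Here n = 20, k = 10, so n − k + 1 = 11.
Given d = 6, check d ≤ 11: YES.
Slack = (n − k + 1) − d = 5.
The code is NOT MDS (slack = 5 > 0).
Description: the claimed parameters are [20, 10, 6]_16; such a code would be non-MDS.


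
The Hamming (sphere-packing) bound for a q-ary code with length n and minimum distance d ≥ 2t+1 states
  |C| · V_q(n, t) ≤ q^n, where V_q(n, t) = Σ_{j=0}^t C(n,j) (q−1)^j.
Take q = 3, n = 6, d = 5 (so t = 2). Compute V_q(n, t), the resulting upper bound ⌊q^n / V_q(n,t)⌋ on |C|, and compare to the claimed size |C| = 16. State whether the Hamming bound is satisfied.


V_q(n, t) = 73, q^n = 729, Hamming bound = 9, |C| = 16 > bound (violated).

Step 1: Compute V_q(n, t) = Σ_{j=0}^2 C(n, j) (q−1)^j.
  j = 0: C(6,0)·(2)^0 = 1·1 = 1.
  j = 1: C(6,1)·(2)^1 = 6·2 = 12.
  j = 2: C(6,2)·(2)^2 = 15·4 = 60.
  V_q(n, t) = 1 + 12 + 60 = 73.
Step 2: q^n = 3^6 = 729.
Step 3: Hamming bound ⌊q^n / V_q(n,t)⌋ = ⌊729/73⌋ = 9.
Step 4: Compare |C| = 16 to 9: violated.
The claimed |C| lies above the Hamming bound, so no 3-ary code of length 6 with d ≥ 5 can have 16 codewords.


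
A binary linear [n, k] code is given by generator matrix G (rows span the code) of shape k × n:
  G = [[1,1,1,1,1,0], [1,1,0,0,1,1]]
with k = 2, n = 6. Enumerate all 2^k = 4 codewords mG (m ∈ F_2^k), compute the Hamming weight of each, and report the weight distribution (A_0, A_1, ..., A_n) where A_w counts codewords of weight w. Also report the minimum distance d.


Weight distribution: A_0 = 1, A_3 = 1, A_4 = 1, A_5 = 1. Minimum distance d = 3.

Enumerate all 2^2 = 4 messages m ∈ F_2^2.
For each, compute codeword c = mG in F_2^6, then tally its weight.
  m = 00 → c = 000000, weight = 0.
  m = 10 → c = 111110, weight = 5.
  m = 01 → c = 110011, weight = 4.
  m = 11 → c = 001101, weight = 3.
Tally weights:
  weight 0: 1 codewords.
  weight 3: 1 codewords.
  weight 4: 1 codewords.
  weight 5: 1 codewords.
Minimum distance d = smallest w > 0 with A_w > 0 = 3.
Sanity: Σ A_w = 4 = 2^2 = 4 ✓.


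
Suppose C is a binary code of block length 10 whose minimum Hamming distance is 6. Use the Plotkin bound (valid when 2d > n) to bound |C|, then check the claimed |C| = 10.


Plotkin bound M ≤ 6; given |C| = 10 > bound (violated).

Check applicability: 2d = 12, n = 10.
2d − n = 2 > 0, so Plotkin applies.
Compute d/(2d−n) = 6/2 ≈ 3.0000.
⌊d/(2d−n)⌋ = 3.
Plotkin bound: M ≤ 2·3 = 6.
Given |C| = 10, check: VIOLATED.
This |C| is above the Plotkin bound, so no binary code with n = 10, d = 6 and 10 codewords exists.


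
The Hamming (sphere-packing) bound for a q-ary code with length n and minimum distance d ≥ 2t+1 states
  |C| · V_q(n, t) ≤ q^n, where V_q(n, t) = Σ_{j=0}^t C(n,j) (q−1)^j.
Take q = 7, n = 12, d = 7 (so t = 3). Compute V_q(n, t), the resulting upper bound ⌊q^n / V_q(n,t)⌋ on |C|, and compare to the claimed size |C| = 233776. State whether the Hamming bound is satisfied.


V_q(n, t) = 49969, q^n = 13841287201, Hamming bound = 276997, |C| = 233776 ≤ bound (satisfied).

Step 1: Compute V_q(n, t) = Σ_{j=0}^3 C(n, j) (q−1)^j.
  j = 0: C(12,0)·(6)^0 = 1·1 = 1.
  j = 1: C(12,1)·(6)^1 = 12·6 = 72.
  j = 2: C(12,2)·(6)^2 = 66·36 = 2376.
  j = 3: C(12,3)·(6)^3 = 220·216 = 47520.
  V_q(n, t) = 1 + 72 + 2376 + 47520 = 49969.
Step 2: q^n = 7^12 = 13841287201.
Step 3: Hamming bound ⌊q^n / V_q(n,t)⌋ = ⌊13841287201/49969⌋ = 276997.
Step 4: Compare |C| = 233776 to 276997: satisfied.
The claimed |C| lies below the Hamming bound.


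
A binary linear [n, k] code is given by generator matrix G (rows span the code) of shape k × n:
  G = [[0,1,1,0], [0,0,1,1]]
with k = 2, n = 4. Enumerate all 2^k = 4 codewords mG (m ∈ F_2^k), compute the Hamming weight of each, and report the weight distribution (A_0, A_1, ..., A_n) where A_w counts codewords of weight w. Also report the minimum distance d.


Weight distribution: A_0 = 1, A_2 = 3. Minimum distance d = 2.

Enumerate all 2^2 = 4 messages m ∈ F_2^2.
For each, compute codeword c = mG in F_2^4, then tally its weight.
  m = 00 → c = 0000, weight = 0.
  m = 10 → c = 0110, weight = 2.
  m = 01 → c = 0011, weight = 2.
  m = 11 → c = 0101, weight = 2.
Tally weights:
  weight 0: 1 codewords.
  weight 2: 3 codewords.
Minimum distance d = smallest w > 0 with A_w > 0 = 2.
Sanity: Σ A_w = 4 = 2^2 = 4 ✓.


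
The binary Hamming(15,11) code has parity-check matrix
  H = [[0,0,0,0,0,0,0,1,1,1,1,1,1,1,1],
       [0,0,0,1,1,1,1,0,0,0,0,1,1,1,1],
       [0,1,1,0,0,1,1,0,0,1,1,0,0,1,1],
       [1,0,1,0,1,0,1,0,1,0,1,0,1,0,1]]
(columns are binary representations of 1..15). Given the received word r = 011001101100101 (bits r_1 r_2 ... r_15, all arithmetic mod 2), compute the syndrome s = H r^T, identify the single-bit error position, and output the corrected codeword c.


s = (0, 0, 0, 1)^T, error position = 1, corrected codeword c = 111001101100101

Compute s = H r^T mod 2 one row at a time:
  s_1 = 0 + 1 + 1 + 0 + 0 + 1 + 0 + 1 = 4 ≡ 0 (mod 2).
  s_2 = 0 + 0 + 1 + 1 + 0 + 1 + 0 + 1 = 4 ≡ 0 (mod 2).
  s_3 = 1 + 1 + 1 + 1 + 1 + 0 + 0 + 1 = 6 ≡ 0 (mod 2).
  s_4 = 0 + 1 + 0 + 1 + 1 + 0 + 1 + 1 = 5 ≡ 1 (mod 2).
s = (0, 0, 0, 1)^T — this equals column 1 of H (binary 0001), so error is at position 1.
Correct: flip bit 1 of r = 011001101100101 to get c = 111001101100101.


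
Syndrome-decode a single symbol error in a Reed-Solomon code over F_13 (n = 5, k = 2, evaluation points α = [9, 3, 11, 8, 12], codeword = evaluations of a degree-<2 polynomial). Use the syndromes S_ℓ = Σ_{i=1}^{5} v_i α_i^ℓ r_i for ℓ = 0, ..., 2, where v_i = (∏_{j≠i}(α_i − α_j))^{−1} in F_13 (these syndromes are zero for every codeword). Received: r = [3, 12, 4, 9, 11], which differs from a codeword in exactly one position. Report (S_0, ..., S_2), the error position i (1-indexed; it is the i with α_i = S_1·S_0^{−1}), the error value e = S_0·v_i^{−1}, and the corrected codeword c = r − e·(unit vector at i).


S = (6, 5, 2), error at position 2, error magnitude e = 12, c = [3, 0, 4, 9, 11].

Step 1: column multipliers v_i = (∏_{j≠i}(α_i − α_j))^{−1} mod 13.
  i = 1 (α = 9): (9−3)(9−11)(9−8)(9−12) = 6·(−2)·1·(−3) = 36 ≡ 10, so v_1 = 10^{−1} = 4 (mod 13).
  i = 2 (α = 3): (3−9)(3−11)(3−8)(3−12) = (−6)·(−8)·(−5)·(−9) = 2160 ≡ 2, so v_2 = 2^{−1} = 7 (mod 13).
  i = 3 (α = 11): (11−9)(11−3)(11−8)(11−12) = 2·8·3·(−1) = −48 ≡ 4, so v_3 = 4^{−1} = 10 (mod 13).
  i = 4 (α = 8): (8−9)(8−3)(8−11)(8−12) = (−1)·5·(−3)·(−4) = −60 ≡ 5, so v_4 = 5^{−1} = 8 (mod 13).
  i = 5 (α = 12): (12−9)(12−3)(12−11)(12−8) = 3·9·1·4 = 108 ≡ 4, so v_5 = 4^{−1} = 10 (mod 13).
  v = [4, 7, 10, 8, 10].
Step 2: syndromes of r = [3, 12, 4, 9, 11] (all sums mod 13).
  S_0 = Σ v_i r_i = 4·3 + 7·12 + 10·4 + 8·9 + 10·11 = 318 ≡ 6.
  S_1 = Σ v_i α_i r_i = 4·9·3 + 7·3·12 + 10·11·4 + 8·8·9 + 10·12·11 = 2696 ≡ 5.
  α_i^2 mod 13 = [3, 9, 4, 12, 1].
  S_2 = Σ v_i α_i^2 r_i = 4·3·3 + 7·9·12 + 10·4·4 + 8·12·9 + 10·1·11 = 1926 ≡ 2.
  S = (6, 5, 2) ≠ 0, so r is not a codeword (an error is present).
Step 3: locate the error. For a single error e at position i, S_ℓ = v_i·e·α_i^ℓ, so α_err = S_1/S_0.
  S_0^{−1} = 6^{−1} = 11 (mod 13), so α_err = 5·11 = 55 ≡ 3 = α_2. Error position i = 2.
  Consistency check: S_2/S_1 = 2·8 = 16 ≡ 3 = α_err ✓ (single-error assumption holds).
Step 4: error magnitude e = S_0/v_2 = S_0·∏_{j≠2}(α_2 − α_j) = 6·2 = 12 ≡ 12 (mod 13).
Step 5: correct position 2: c_2 = r_2 − e = 12 − 12 ≡ 0 (mod 13). Hence c = [3, 0, 4, 9, 11].
  Check: interpolating c through the α_i gives m(x) = 5 + 7·x (degree < 2) with m(α_i) = c_i for every i, so c is indeed a codeword.


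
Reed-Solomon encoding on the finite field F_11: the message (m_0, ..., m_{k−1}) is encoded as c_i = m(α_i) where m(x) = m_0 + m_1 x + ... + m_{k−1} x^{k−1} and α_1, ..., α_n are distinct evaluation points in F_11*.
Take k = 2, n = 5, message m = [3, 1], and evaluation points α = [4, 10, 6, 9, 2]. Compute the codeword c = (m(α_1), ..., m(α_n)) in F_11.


c = [7, 2, 9, 1, 5]

Message polynomial: m(x) = 3 + 1·x (mod 11).
For each evaluation point α_i, compute m(α_i) mod 11:
  α_1 = 4: Horner steps 1 → 7, so m(4) = 7.
  α_2 = 10: Horner steps 1 → 2, so m(10) = 2.
  α_3 = 6: Horner steps 1 → 9, so m(6) = 9.
  α_4 = 9: Horner steps 1 → 1, so m(9) = 1.
  α_5 = 2: Horner steps 1 → 5, so m(2) = 5.
Codeword c = [7, 2, 9, 1, 5] ∈ F_11^5.


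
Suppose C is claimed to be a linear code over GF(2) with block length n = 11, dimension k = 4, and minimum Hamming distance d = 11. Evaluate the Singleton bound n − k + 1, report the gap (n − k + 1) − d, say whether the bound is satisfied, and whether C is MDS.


Singleton RHS = n − k + 1 = 8, slack = -3, bound violated (no such code; not MDS).

Singleton bound: d ≤ n − k + 1.
Here n = 11, k = 4, so n − k + 1 = 8.
Given d = 11, check d ≤ 8: NO.
Slack = (n − k + 1) − d = -3.
The slack is negative: d = 11 exceeds n − k + 1 = 8 by 3, so the Singleton bound is violated and no linear [11, 4, 11]_2 code can exist. In particular it is not MDS (MDS requires d = n − k + 1 exactly).
Description: the claimed parameters are [11, 4, 11]_2; such a code would be impossible (violates the Singleton bound).


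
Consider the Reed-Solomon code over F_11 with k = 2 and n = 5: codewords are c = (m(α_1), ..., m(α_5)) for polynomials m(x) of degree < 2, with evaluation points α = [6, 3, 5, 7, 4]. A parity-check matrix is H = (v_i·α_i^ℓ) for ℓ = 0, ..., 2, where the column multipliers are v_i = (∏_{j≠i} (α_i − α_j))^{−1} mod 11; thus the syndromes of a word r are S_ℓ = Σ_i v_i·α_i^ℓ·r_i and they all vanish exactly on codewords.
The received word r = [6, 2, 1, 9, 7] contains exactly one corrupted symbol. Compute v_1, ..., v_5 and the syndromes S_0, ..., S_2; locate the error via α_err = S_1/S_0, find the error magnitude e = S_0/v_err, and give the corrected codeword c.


S = (10, 4, 6), error at position 4, error magnitude e = 9, c = [6, 2, 1, 0, 7].

Step 1: column multipliers v_i = (∏_{j≠i}(α_i − α_j))^{−1} mod 11.
  i = 1 (α = 6): (6−3)(6−5)(6−7)(6−4) = 3·1·(−1)·2 = −6 ≡ 5, so v_1 = 5^{−1} = 9 (mod 11).
  i = 2 (α = 3): (3−6)(3−5)(3−7)(3−4) = (−3)·(−2)·(−4)·(−1) = 24 ≡ 2, so v_2 = 2^{−1} = 6 (mod 11).
  i = 3 (α = 5): (5−6)(5−3)(5−7)(5−4) = (−1)·2·(−2)·1 = 4 ≡ 4, so v_3 = 4^{−1} = 3 (mod 11).
  i = 4 (α = 7): (7−6)(7−3)(7−5)(7−4) = 1·4·2·3 = 24 ≡ 2, so v_4 = 2^{−1} = 6 (mod 11).
  i = 5 (α = 4): (4−6)(4−3)(4−5)(4−7) = (−2)·1·(−1)·(−3) = −6 ≡ 5, so v_5 = 5^{−1} = 9 (mod 11).
  v = [9, 6, 3, 6, 9].
Step 2: syndromes of r = [6, 2, 1, 9, 7] (all sums mod 11).
  S_0 = Σ v_i r_i = 9·6 + 6·2 + 3·1 + 6·9 + 9·7 = 186 ≡ 10.
  S_1 = Σ v_i α_i r_i = 9·6·6 + 6·3·2 + 3·5·1 + 6·7·9 + 9·4·7 = 1005 ≡ 4.
  α_i^2 mod 11 = [3, 9, 3, 5, 5].
  S_2 = Σ v_i α_i^2 r_i = 9·3·6 + 6·9·2 + 3·3·1 + 6·5·9 + 9·5·7 = 864 ≡ 6.
  S = (10, 4, 6) ≠ 0, so r is not a codeword (an error is present).
Step 3: locate the error. For a single error e at position i, S_ℓ = v_i·e·α_i^ℓ, so α_err = S_1/S_0.
  S_0^{−1} = 10^{−1} = 10 (mod 11), so α_err = 4·10 = 40 ≡ 7 = α_4. Error position i = 4.
  Consistency check: S_2/S_1 = 6·3 = 18 ≡ 7 = α_err ✓ (single-error assumption holds).
Step 4: error magnitude e = S_0/v_4 = S_0·∏_{j≠4}(α_4 − α_j) = 10·2 = 20 ≡ 9 (mod 11).
Step 5: correct position 4: c_4 = r_4 − e = 9 − 9 ≡ 0 (mod 11). Hence c = [6, 2, 1, 0, 7].
  Check: interpolating c through the α_i gives m(x) = 9 + 5·x (degree < 2) with m(α_i) = c_i for every i, so c is indeed a codeword.


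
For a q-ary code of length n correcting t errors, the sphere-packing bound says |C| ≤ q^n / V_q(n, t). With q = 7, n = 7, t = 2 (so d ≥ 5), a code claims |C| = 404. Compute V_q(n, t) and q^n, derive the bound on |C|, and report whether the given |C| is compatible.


V_q(n, t) = 799, q^n = 823543, Hamming bound = 1030, |C| = 404 ≤ bound (satisfied).

Step 1: Compute V_q(n, t) = Σ_{j=0}^2 C(n, j) (q−1)^j.
  j = 0: C(7,0)·(6)^0 = 1·1 = 1.
  j = 1: C(7,1)·(6)^1 = 7·6 = 42.
  j = 2: C(7,2)·(6)^2 = 21·36 = 756.
  V_q(n, t) = 1 + 42 + 756 = 799.
Step 2: q^n = 7^7 = 823543.
Step 3: Hamming bound ⌊q^n / V_q(n,t)⌋ = ⌊823543/799⌋ = 1030.
Step 4: Compare |C| = 404 to 1030: satisfied.
The claimed |C| lies below the Hamming bound.


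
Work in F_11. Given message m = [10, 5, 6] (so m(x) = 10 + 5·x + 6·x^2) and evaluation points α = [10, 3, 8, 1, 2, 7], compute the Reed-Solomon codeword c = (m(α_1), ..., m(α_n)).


c = [0, 2, 5, 10, 0, 9]

Message polynomial: m(x) = 10 + 5·x + 6·x^2 (mod 11).
For each evaluation point α_i, compute m(α_i) mod 11:
  α_1 = 10: Horner steps 6 → 10 → 0, so m(10) = 0.
  α_2 = 3: Horner steps 6 → 1 → 2, so m(3) = 2.
  α_3 = 8: Horner steps 6 → 9 → 5, so m(8) = 5.
  α_4 = 1: Horner steps 6 → 0 → 10, so m(1) = 10.
  α_5 = 2: Horner steps 6 → 6 → 0, so m(2) = 0.
  α_6 = 7: Horner steps 6 → 3 → 9, so m(7) = 9.
Codeword c = [0, 2, 5, 10, 0, 9] ∈ F_11^6.


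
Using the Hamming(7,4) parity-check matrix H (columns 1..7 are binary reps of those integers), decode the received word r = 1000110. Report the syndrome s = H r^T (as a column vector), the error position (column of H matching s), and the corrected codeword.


s = (0, 1, 0)^T, error position = 2, corrected codeword c = 1100110

Compute s = H r^T mod 2 one row at a time:
  s_1 = 0 + 1 + 1 + 0 = 2 ≡ 0 (mod 2).
  s_2 = 0 + 0 + 1 + 0 = 1 ≡ 1 (mod 2).
  s_3 = 1 + 0 + 1 + 0 = 2 ≡ 0 (mod 2).
s = (0, 1, 0)^T — this equals column 2 of H (binary 010), so error is at position 2.
Correct: flip bit 2 of r = 1000110 to get c = 1100110.


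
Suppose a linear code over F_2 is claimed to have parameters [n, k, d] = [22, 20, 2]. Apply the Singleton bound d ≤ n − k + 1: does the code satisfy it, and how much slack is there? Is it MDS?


Singleton RHS = n − k + 1 = 3, slack = 1, bound satisfied, not MDS.

Singleton bound: d ≤ n − k + 1.
Here n = 22, k = 20, so n − k + 1 = 3.
Given d = 2, check d ≤ 3: YES.
Slack = (n − k + 1) − d = 1.
The code is NOT MDS (slack = 1 > 0).
Description: the claimed parameters are [22, 20, 2]_2; such a code would be non-MDS.


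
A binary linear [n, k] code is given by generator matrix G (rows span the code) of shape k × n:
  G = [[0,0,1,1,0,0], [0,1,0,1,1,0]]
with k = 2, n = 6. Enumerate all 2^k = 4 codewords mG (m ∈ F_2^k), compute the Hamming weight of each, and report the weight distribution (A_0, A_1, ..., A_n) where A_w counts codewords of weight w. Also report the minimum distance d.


Weight distribution: A_0 = 1, A_2 = 1, A_3 = 2. Minimum distance d = 2.

Enumerate all 2^2 = 4 messages m ∈ F_2^2.
For each, compute codeword c = mG in F_2^6, then tally its weight.
  m = 00 → c = 000000, weight = 0.
  m = 10 → c = 001100, weight = 2.
  m = 01 → c = 010110, weight = 3.
  m = 11 → c = 011010, weight = 3.
Tally weights:
  weight 0: 1 codewords.
  weight 2: 1 codewords.
  weight 3: 2 codewords.
Minimum distance d = smallest w > 0 with A_w > 0 = 2.
Sanity: Σ A_w = 4 = 2^2 = 4 ✓.


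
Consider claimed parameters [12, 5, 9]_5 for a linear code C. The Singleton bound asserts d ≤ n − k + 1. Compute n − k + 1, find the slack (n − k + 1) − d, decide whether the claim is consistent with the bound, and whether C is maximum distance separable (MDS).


Singleton RHS = n − k + 1 = 8, slack = -1, bound violated (no such code; not MDS).

Singleton bound: d ≤ n − k + 1.
Here n = 12, k = 5, so n − k + 1 = 8.
Given d = 9, check d ≤ 8: NO.
Slack = (n − k + 1) − d = -1.
The slack is negative: d = 9 exceeds n − k + 1 = 8 by 1, so the Singleton bound is violated and no linear [12, 5, 9]_5 code can exist. In particular it is not MDS (MDS requires d = n − k + 1 exactly).
Description: the claimed parameters are [12, 5, 9]_5; such a code would be impossible (violates the Singleton bound).


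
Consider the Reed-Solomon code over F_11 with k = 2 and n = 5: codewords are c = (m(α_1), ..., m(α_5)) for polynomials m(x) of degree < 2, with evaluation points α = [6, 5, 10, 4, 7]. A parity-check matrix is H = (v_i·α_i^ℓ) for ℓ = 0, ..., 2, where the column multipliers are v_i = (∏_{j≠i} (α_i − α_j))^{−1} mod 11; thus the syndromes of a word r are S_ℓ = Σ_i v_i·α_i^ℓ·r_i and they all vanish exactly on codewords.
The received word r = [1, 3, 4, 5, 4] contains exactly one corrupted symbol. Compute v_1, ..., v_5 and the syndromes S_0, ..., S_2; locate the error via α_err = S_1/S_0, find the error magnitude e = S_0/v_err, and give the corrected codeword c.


S = (4, 6, 9), error at position 5, error magnitude e = 5, c = [1, 3, 4, 5, 10].

Step 1: column multipliers v_i = (∏_{j≠i}(α_i − α_j))^{−1} mod 11.
  i = 1 (α = 6): (6−5)(6−10)(6−4)(6−7) = 1·(−4)·2·(−1) = 8 ≡ 8, so v_1 = 8^{−1} = 7 (mod 11).
  i = 2 (α = 5): (5−6)(5−10)(5−4)(5−7) = (−1)·(−5)·1·(−2) = −10 ≡ 1, so v_2 = 1^{−1} = 1 (mod 11).
  i = 3 (α = 10): (10−6)(10−5)(10−4)(10−7) = 4·5·6·3 = 360 ≡ 8, so v_3 = 8^{−1} = 7 (mod 11).
  i = 4 (α = 4): (4−6)(4−5)(4−10)(4−7) = (−2)·(−1)·(−6)·(−3) = 36 ≡ 3, so v_4 = 3^{−1} = 4 (mod 11).
  i = 5 (α = 7): (7−6)(7−5)(7−10)(7−4) = 1·2·(−3)·3 = −18 ≡ 4, so v_5 = 4^{−1} = 3 (mod 11).
  v = [7, 1, 7, 4, 3].
Step 2: syndromes of r = [1, 3, 4, 5, 4] (all sums mod 11).
  S_0 = Σ v_i r_i = 7·1 + 1·3 + 7·4 + 4·5 + 3·4 = 70 ≡ 4.
  S_1 = Σ v_i α_i r_i = 7·6·1 + 1·5·3 + 7·10·4 + 4·4·5 + 3·7·4 = 501 ≡ 6.
  α_i^2 mod 11 = [3, 3, 1, 5, 5].
  S_2 = Σ v_i α_i^2 r_i = 7·3·1 + 1·3·3 + 7·1·4 + 4·5·5 + 3·5·4 = 218 ≡ 9.
  S = (4, 6, 9) ≠ 0, so r is not a codeword (an error is present).
Step 3: locate the error. For a single error e at position i, S_ℓ = v_i·e·α_i^ℓ, so α_err = S_1/S_0.
  S_0^{−1} = 4^{−1} = 3 (mod 11), so α_err = 6·3 = 18 ≡ 7 = α_5. Error position i = 5.
  Consistency check: S_2/S_1 = 9·2 = 18 ≡ 7 = α_err ✓ (single-error assumption holds).
Step 4: error magnitude e = S_0/v_5 = S_0·∏_{j≠5}(α_5 − α_j) = 4·4 = 16 ≡ 5 (mod 11).
Step 5: correct position 5: c_5 = r_5 − e = 4 − 5 ≡ 10 (mod 11). Hence c = [1, 3, 4, 5, 10].
  Check: interpolating c through the α_i gives m(x) = 2 + 9·x (degree < 2) with m(α_i) = c_i for every i, so c is indeed a codeword.
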